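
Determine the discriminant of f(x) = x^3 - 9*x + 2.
Δ = 2808

For a depressed cubic x^3 + p x + q the discriminant is Δ = -4 p^3 - 27 q^2 = -4*(-9)^3 - 27*(2)^2 = 2916 - 108 = 2808.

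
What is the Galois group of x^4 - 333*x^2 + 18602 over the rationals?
Gal(K/Q) = V_4 (Klein four-group, Z/2Z × Z/2Z)

f factors as (x^2 - 262)(x^2 - 71), so the splitting field is K = Q(sqrt(262), sqrt(71)). The elements 262, 71, 18602 are all non-squares in Q, so sqrt(262) and sqrt(71) generate independent quadratic extensions. Thus [K:Q] = 4 and Gal(K/Q) is generated by the two order-2 automorphisms sqrt(262) ↦ -sqrt(262) and sqrt(71) ↦ -sqrt(71), giving V_4.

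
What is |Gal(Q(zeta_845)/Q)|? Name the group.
|Gal(Q(zeta_845)/Q)| = phi(845) = 624; group ≅ (Z/845Z)^* ≅ Z/4Z × Z/156Z

The n-th cyclotomic polynomial Φ_845(x) is the minimal polynomial of zeta_845 over Q and has degree phi(845) = 624. So Q(zeta_845) is a degree-624 Galois extension with Galois group (Z/845Z)^*. By CRT, (Z/845Z)^* ≅ (Z/5Z)^* × (Z/169Z)^*. Each prime-power unit group is (Z/5Z)^* ≅ Z/4Z; (Z/169Z)^* ≅ Z/156Z. Hence Gal(Q(zeta_845)/Q) ≅ Z/4Z × Z/156Z.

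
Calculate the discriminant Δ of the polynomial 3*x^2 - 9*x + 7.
Δ = -3

For a quadratic a x^2 + b x + c the discriminant is Δ = b^2 - 4ac = (-9)^2 - 4*(3)*(7) = 81 - (84) = -3.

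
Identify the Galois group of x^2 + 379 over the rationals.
Gal(K/Q) = Z/2Z (cyclic of order 2)

x^2 + 379 is irreducible over Q since -379 is not a rational square. The splitting field Q(sqrt(-379)) has degree 2 over Q, and its unique nontrivial automorphism is sqrt(-379) ↦ -sqrt(-379). Hence Gal(Q(sqrt(-379))/Q) = Z/2Z.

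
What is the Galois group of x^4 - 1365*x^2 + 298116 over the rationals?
Gal(K/Q) = Z/2Z (cyclic of order 2)

f factors as (x^2 - 1092)(x^2 - 273), so the splitting field is K = Q(sqrt(1092), sqrt(273)). The squarefree part of 1092 is 273 and the squarefree part of 273 is also 273, so sqrt(1092) and sqrt(273) are both rational multiples of sqrt(273). Hence Q(sqrt(1092)) = Q(sqrt(273)) = Q(sqrt(273)), and the splitting field collapses to a single degree-2 extension with Galois group Z/2Z.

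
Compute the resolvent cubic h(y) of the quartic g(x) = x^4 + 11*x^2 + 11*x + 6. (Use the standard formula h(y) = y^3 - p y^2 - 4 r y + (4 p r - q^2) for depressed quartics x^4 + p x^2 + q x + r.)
h(y) = y^3 - 11*y^2 - 24*y + 143

Identify coefficients: p = 11, q = 11, r = 6.
Plug into h(y) = y^3 - p y^2 - 4 r y + (4 p r - q^2):
  h(y) = y^3 - (11) y^2 - 4*(6) y + (4*(11)*(6) - (11)^2)
       = y^3 + (-11) y^2 + (-24) y + (143).
Simplifying: h(y) = y^3 - 11*y^2 - 24*y + 143.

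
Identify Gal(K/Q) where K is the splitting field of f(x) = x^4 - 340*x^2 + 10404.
Gal(K/Q) = Z/2Z (cyclic of order 2)

f factors as (x^2 - 34)(x^2 - 306), so the splitting field is K = Q(sqrt(34), sqrt(306)). The squarefree part of 34 is 34 and the squarefree part of 306 is also 34, so sqrt(34) and sqrt(306) are both rational multiples of sqrt(34). Hence Q(sqrt(34)) = Q(sqrt(306)) = Q(sqrt(34)), and the splitting field collapses to a single degree-2 extension with Galois group Z/2Z.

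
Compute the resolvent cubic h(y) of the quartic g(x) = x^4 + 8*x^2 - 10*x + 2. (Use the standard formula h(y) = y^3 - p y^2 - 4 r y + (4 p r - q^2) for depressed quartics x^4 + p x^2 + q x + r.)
h(y) = y^3 - 8*y^2 - 8*y - 36

Identify coefficients: p = 8, q = -10, r = 2.
Plug into h(y) = y^3 - p y^2 - 4 r y + (4 p r - q^2):
  h(y) = y^3 - (8) y^2 - 4*(2) y + (4*(8)*(2) - (-10)^2)
       = y^3 + (-8) y^2 + (-8) y + (-36).
Simplifying: h(y) = y^3 - 8*y^2 - 8*y - 36.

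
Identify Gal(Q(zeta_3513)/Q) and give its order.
|Gal(Q(zeta_3513)/Q)| = phi(3513) = 2340; group ≅ (Z/3513Z)^* ≅ Z/2Z × Z/1170Z

The n-th cyclotomic polynomial Φ_3513(x) is the minimal polynomial of zeta_3513 over Q and has degree phi(3513) = 2340. So Q(zeta_3513) is a degree-2340 Galois extension with Galois group (Z/3513Z)^*. By CRT, (Z/3513Z)^* ≅ (Z/3Z)^* × (Z/1171Z)^*. Each prime-power unit group is (Z/3Z)^* ≅ Z/2Z; (Z/1171Z)^* ≅ Z/1170Z. Hence Gal(Q(zeta_3513)/Q) ≅ Z/2Z × Z/1170Z.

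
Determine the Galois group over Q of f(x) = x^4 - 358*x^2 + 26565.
Gal(K/Q) = V_4 (Klein four-group, Z/2Z × Z/2Z)

f factors as (x^2 - 253)(x^2 - 105), so the splitting field is K = Q(sqrt(253), sqrt(105)). The elements 253, 105, 26565 are all non-squares in Q, so sqrt(253) and sqrt(105) generate independent quadratic extensions. Thus [K:Q] = 4 and Gal(K/Q) is generated by the two order-2 automorphisms sqrt(253) ↦ -sqrt(253) and sqrt(105) ↦ -sqrt(105), giving V_4.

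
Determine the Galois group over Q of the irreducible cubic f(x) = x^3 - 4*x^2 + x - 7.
Gal(K/Q) = S_3 (symmetric group of order 6)

Compute the discriminant of x^3 + (-4)*x^2 + (1)*x + (-7): Δ = -2599. Since Δ is not a rational square, the Galois group is not contained in A_3; it must be the full S_3 (irreducibility of the cubic rules out anything smaller).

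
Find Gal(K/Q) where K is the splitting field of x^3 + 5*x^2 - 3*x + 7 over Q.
Gal(K/Q) = S_3 (symmetric group of order 6)

Compute the discriminant of x^3 + (5)*x^2 + (-3)*x + (7): Δ = -6380. Since Δ is not a rational square, the Galois group is not contained in A_3; it must be the full S_3 (irreducibility of the cubic rules out anything smaller).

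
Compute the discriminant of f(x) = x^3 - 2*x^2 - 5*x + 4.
Δ = 1016

For x^3 + a x^2 + b x + c the discriminant is Δ = 18 a b c - 4 a^3 c + a^2 b^2 - 4 b^3 - 27 c^2.
Plug a = -2, b = -5, c = 4:
  18*(-2)*(-5)*(4) - 4*(-2)^3*(4) + (-2)^2*(-5)^2 - 4*(-5)^3 - 27*(4)^2
  = 720 + (128) + 100 + (500) + (-432)
  = 1016.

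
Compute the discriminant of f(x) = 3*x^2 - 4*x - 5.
Δ = 76

For a quadratic a x^2 + b x + c the discriminant is Δ = b^2 - 4ac = (-4)^2 - 4*(3)*(-5) = 16 - (-60) = 76.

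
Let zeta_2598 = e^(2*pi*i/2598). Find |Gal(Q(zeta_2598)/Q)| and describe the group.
|Gal(Q(zeta_2598)/Q)| = phi(2598) = 864; group ≅ (Z/2598Z)^* ≅ Z/2Z × Z/432Z

The n-th cyclotomic polynomial Φ_2598(x) is the minimal polynomial of zeta_2598 over Q and has degree phi(2598) = 864. So Q(zeta_2598) is a degree-864 Galois extension with Galois group (Z/2598Z)^*. By CRT, (Z/2598Z)^* ≅ (Z/2Z)^* × (Z/3Z)^* × (Z/433Z)^*. Each prime-power unit group is (Z/2Z)^* ≅ trivial group (order 1); (Z/3Z)^* ≅ Z/2Z; (Z/433Z)^* ≅ Z/432Z. Hence Gal(Q(zeta_2598)/Q) ≅ Z/2Z × Z/432Z.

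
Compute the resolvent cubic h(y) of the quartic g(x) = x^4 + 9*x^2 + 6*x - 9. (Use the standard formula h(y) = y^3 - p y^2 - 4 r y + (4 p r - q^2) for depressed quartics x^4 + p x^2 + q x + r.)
h(y) = y^3 - 9*y^2 + 36*y - 360

Identify coefficients: p = 9, q = 6, r = -9.
Plug into h(y) = y^3 - p y^2 - 4 r y + (4 p r - q^2):
  h(y) = y^3 - (9) y^2 - 4*(-9) y + (4*(9)*(-9) - (6)^2)
       = y^3 + (-9) y^2 + (36) y + (-360).
Simplifying: h(y) = y^3 - 9*y^2 + 36*y - 360.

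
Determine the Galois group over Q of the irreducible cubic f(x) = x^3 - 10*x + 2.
Gal(K/Q) = S_3 (symmetric group of order 6)

Compute the discriminant of x^3 + (0)*x^2 + (-10)*x + (2): Δ = 3892. Since Δ is not a rational square, the Galois group is not contained in A_3; it must be the full S_3 (irreducibility of the cubic rules out anything smaller).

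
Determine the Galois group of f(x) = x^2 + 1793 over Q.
Gal(K/Q) = Z/2Z (cyclic of order 2)

x^2 + 1793 is irreducible over Q since -1793 is not a rational square. The splitting field Q(sqrt(-1793)) has degree 2 over Q, and its unique nontrivial automorphism is sqrt(-1793) ↦ -sqrt(-1793). Hence Gal(Q(sqrt(-1793))/Q) = Z/2Z.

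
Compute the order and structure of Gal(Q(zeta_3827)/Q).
|Gal(Q(zeta_3827)/Q)| = phi(3827) = 3696; group ≅ (Z/3827Z)^* ≅ Z/42Z × Z/88Z

The n-th cyclotomic polynomial Φ_3827(x) is the minimal polynomial of zeta_3827 over Q and has degree phi(3827) = 3696. So Q(zeta_3827) is a degree-3696 Galois extension with Galois group (Z/3827Z)^*. By CRT, (Z/3827Z)^* ≅ (Z/43Z)^* × (Z/89Z)^*. Each prime-power unit group is (Z/43Z)^* ≅ Z/42Z; (Z/89Z)^* ≅ Z/88Z. Hence Gal(Q(zeta_3827)/Q) ≅ Z/42Z × Z/88Z.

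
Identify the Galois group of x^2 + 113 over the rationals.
Gal(K/Q) = Z/2Z (cyclic of order 2)

x^2 + 113 is irreducible over Q since -113 is not a rational square. The splitting field Q(sqrt(-113)) has degree 2 over Q, and its unique nontrivial automorphism is sqrt(-113) ↦ -sqrt(-113). Hence Gal(Q(sqrt(-113))/Q) = Z/2Z.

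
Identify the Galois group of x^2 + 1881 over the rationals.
Gal(K/Q) = Z/2Z (cyclic of order 2)

x^2 + 1881 is irreducible over Q since -1881 is not a rational square. The splitting field Q(sqrt(-1881)) has degree 2 over Q, and its unique nontrivial automorphism is sqrt(-1881) ↦ -sqrt(-1881). Hence Gal(Q(sqrt(-1881))/Q) = Z/2Z.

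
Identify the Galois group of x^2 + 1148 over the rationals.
Gal(K/Q) = Z/2Z (cyclic of order 2)

x^2 + 1148 is irreducible over Q since -1148 is not a rational square. The splitting field Q(sqrt(-1148)) has degree 2 over Q, and its unique nontrivial automorphism is sqrt(-1148) ↦ -sqrt(-1148). Hence Gal(Q(sqrt(-1148))/Q) = Z/2Z.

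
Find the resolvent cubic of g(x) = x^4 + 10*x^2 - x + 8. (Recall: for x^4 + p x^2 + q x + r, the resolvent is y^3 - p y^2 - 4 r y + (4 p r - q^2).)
h(y) = y^3 - 10*y^2 - 32*y + 319

Identify coefficients: p = 10, q = -1, r = 8.
Plug into h(y) = y^3 - p y^2 - 4 r y + (4 p r - q^2):
  h(y) = y^3 - (10) y^2 - 4*(8) y + (4*(10)*(8) - (-1)^2)
       = y^3 + (-10) y^2 + (-32) y + (319).
Simplifying: h(y) = y^3 - 10*y^2 - 32*y + 319.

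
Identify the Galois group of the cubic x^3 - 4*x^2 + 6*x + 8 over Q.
Gal(K/Q) = S_3 (symmetric group of order 6)

Compute the discriminant of x^3 + (-4)*x^2 + (6)*x + (8): Δ = -3424. Since Δ is not a rational square, the Galois group is not contained in A_3; it must be the full S_3 (irreducibility of the cubic rules out anything smaller).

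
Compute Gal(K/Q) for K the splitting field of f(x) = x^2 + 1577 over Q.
Gal(K/Q) = Z/2Z (cyclic of order 2)

x^2 + 1577 is irreducible over Q since -1577 is not a rational square. The splitting field Q(sqrt(-1577)) has degree 2 over Q, and its unique nontrivial automorphism is sqrt(-1577) ↦ -sqrt(-1577). Hence Gal(Q(sqrt(-1577))/Q) = Z/2Z.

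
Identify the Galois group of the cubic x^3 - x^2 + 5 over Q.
Gal(K/Q) = S_3 (symmetric group of order 6)

Compute the discriminant of x^3 + (-1)*x^2 + (0)*x + (5): Δ = -655. Since Δ is not a rational square, the Galois group is not contained in A_3; it must be the full S_3 (irreducibility of the cubic rules out anything smaller).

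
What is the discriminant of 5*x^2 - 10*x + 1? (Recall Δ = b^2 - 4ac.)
Δ = 80

For a quadratic a x^2 + b x + c the discriminant is Δ = b^2 - 4ac = (-10)^2 - 4*(5)*(1) = 100 - (20) = 80.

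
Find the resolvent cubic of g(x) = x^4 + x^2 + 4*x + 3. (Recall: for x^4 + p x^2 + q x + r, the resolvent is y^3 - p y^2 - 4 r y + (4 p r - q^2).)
h(y) = y^3 - y^2 - 12*y - 4

Identify coefficients: p = 1, q = 4, r = 3.
Plug into h(y) = y^3 - p y^2 - 4 r y + (4 p r - q^2):
  h(y) = y^3 - (1) y^2 - 4*(3) y + (4*(1)*(3) - (4)^2)
       = y^3 + (-1) y^2 + (-12) y + (-4).
Simplifying: h(y) = y^3 - y^2 - 12*y - 4.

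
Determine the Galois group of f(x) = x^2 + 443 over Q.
Gal(K/Q) = Z/2Z (cyclic of order 2)

x^2 + 443 is irreducible over Q since -443 is not a rational square. The splitting field Q(sqrt(-443)) has degree 2 over Q, and its unique nontrivial automorphism is sqrt(-443) ↦ -sqrt(-443). Hence Gal(Q(sqrt(-443))/Q) = Z/2Z.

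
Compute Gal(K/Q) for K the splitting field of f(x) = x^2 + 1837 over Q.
Gal(K/Q) = Z/2Z (cyclic of order 2)

x^2 + 1837 is irreducible over Q since -1837 is not a rational square. The splitting field Q(sqrt(-1837)) has degree 2 over Q, and its unique nontrivial automorphism is sqrt(-1837) ↦ -sqrt(-1837). Hence Gal(Q(sqrt(-1837))/Q) = Z/2Z.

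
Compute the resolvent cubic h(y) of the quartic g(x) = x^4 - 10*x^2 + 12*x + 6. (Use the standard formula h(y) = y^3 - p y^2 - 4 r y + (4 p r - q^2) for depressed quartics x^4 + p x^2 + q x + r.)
h(y) = y^3 + 10*y^2 - 24*y - 384

Identify coefficients: p = -10, q = 12, r = 6.
Plug into h(y) = y^3 - p y^2 - 4 r y + (4 p r - q^2):
  h(y) = y^3 - (-10) y^2 - 4*(6) y + (4*(-10)*(6) - (12)^2)
       = y^3 + (10) y^2 + (-24) y + (-384).
Simplifying: h(y) = y^3 + 10*y^2 - 24*y - 384.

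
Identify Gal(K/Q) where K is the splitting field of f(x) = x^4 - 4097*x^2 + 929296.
Gal(K/Q) = Z/2Z (cyclic of order 2)

f factors as (x^2 - 241)(x^2 - 3856), so the splitting field is K = Q(sqrt(241), sqrt(3856)). The squarefree part of 241 is 241 and the squarefree part of 3856 is also 241, so sqrt(241) and sqrt(3856) are both rational multiples of sqrt(241). Hence Q(sqrt(241)) = Q(sqrt(3856)) = Q(sqrt(241)), and the splitting field collapses to a single degree-2 extension with Galois group Z/2Z.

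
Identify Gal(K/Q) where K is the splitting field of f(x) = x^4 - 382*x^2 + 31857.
Gal(K/Q) = V_4 (Klein four-group, Z/2Z × Z/2Z)

f factors as (x^2 - 259)(x^2 - 123), so the splitting field is K = Q(sqrt(259), sqrt(123)). The elements 259, 123, 31857 are all non-squares in Q, so sqrt(259) and sqrt(123) generate independent quadratic extensions. Thus [K:Q] = 4 and Gal(K/Q) is generated by the two order-2 automorphisms sqrt(259) ↦ -sqrt(259) and sqrt(123) ↦ -sqrt(123), giving V_4.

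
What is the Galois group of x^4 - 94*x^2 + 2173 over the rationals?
Gal(K/Q) = V_4 (Klein four-group, Z/2Z × Z/2Z)

f factors as (x^2 - 53)(x^2 - 41), so the splitting field is K = Q(sqrt(53), sqrt(41)). The elements 53, 41, 2173 are all non-squares in Q, so sqrt(53) and sqrt(41) generate independent quadratic extensions. Thus [K:Q] = 4 and Gal(K/Q) is generated by the two order-2 automorphisms sqrt(53) ↦ -sqrt(53) and sqrt(41) ↦ -sqrt(41), giving V_4.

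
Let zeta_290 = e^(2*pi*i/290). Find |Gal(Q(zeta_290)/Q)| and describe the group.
|Gal(Q(zeta_290)/Q)| = phi(290) = 112; group ≅ (Z/290Z)^* ≅ Z/4Z × Z/28Z

The n-th cyclotomic polynomial Φ_290(x) is the minimal polynomial of zeta_290 over Q and has degree phi(290) = 112. So Q(zeta_290) is a degree-112 Galois extension with Galois group (Z/290Z)^*. By CRT, (Z/290Z)^* ≅ (Z/2Z)^* × (Z/5Z)^* × (Z/29Z)^*. Each prime-power unit group is (Z/2Z)^* ≅ trivial group (order 1); (Z/5Z)^* ≅ Z/4Z; (Z/29Z)^* ≅ Z/28Z. Hence Gal(Q(zeta_290)/Q) ≅ Z/4Z × Z/28Z.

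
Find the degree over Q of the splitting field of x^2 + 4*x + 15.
[K:Q] = 2

The discriminant of x^2 + (4)*x + (15) is b^2 - 4c = 16 - (60) = -44. Since -44 is not a perfect square in Q, the polynomial is irreducible over Q. Its two roots generate a degree-2 extension, so [K:Q] = 2.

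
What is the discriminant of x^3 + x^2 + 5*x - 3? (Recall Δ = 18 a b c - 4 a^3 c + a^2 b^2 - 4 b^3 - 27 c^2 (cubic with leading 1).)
Δ = -976

For x^3 + a x^2 + b x + c the discriminant is Δ = 18 a b c - 4 a^3 c + a^2 b^2 - 4 b^3 - 27 c^2.
Plug a = 1, b = 5, c = -3:
  18*(1)*(5)*(-3) - 4*(1)^3*(-3) + (1)^2*(5)^2 - 4*(5)^3 - 27*(-3)^2
  = -270 + (12) + 25 + (-500) + (-243)
  = -976.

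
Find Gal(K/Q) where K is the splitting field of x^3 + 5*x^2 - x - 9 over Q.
Gal(K/Q) = S_3 (symmetric group of order 6)

Compute the discriminant of x^3 + (5)*x^2 + (-1)*x + (-9): Δ = 3152. Since Δ is not a rational square, the Galois group is not contained in A_3; it must be the full S_3 (irreducibility of the cubic rules out anything smaller).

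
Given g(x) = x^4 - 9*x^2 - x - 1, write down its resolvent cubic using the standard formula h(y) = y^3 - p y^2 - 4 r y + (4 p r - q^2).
h(y) = y^3 + 9*y^2 + 4*y + 35

Identify coefficients: p = -9, q = -1, r = -1.
Plug into h(y) = y^3 - p y^2 - 4 r y + (4 p r - q^2):
  h(y) = y^3 - (-9) y^2 - 4*(-1) y + (4*(-9)*(-1) - (-1)^2)
       = y^3 + (9) y^2 + (4) y + (35).
Simplifying: h(y) = y^3 + 9*y^2 + 4*y + 35.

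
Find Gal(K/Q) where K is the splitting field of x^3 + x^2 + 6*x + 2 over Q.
Gal(K/Q) = S_3 (symmetric group of order 6)

Compute the discriminant of x^3 + (1)*x^2 + (6)*x + (2): Δ = -728. Since Δ is not a rational square, the Galois group is not contained in A_3; it must be the full S_3 (irreducibility of the cubic rules out anything smaller).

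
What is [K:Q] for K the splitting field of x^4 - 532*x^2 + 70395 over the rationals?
[K:Q] = 4

f factors as (x^2 - 285)(x^2 - 247); the splitting field is K = Q(sqrt(285), sqrt(247)). Since 285, 247, and 70395 are all non-squares in Q, the three subfields Q(sqrt(285)), Q(sqrt(247)), Q(sqrt(70395)) are distinct degree-2 extensions, so [K:Q] = 4 (Klein four Galois group).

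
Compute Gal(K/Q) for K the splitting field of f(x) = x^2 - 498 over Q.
Gal(K/Q) = Z/2Z (cyclic of order 2)

x^2 - 498 is irreducible over Q since 498 is not a rational square. The splitting field Q(sqrt(498)) has degree 2 over Q, and its unique nontrivial automorphism is sqrt(498) ↦ -sqrt(498). Hence Gal(Q(sqrt(498))/Q) = Z/2Z.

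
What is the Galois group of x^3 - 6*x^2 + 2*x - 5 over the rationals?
Gal(K/Q) = S_3 (symmetric group of order 6)

Compute the discriminant of x^3 + (-6)*x^2 + (2)*x + (-5): Δ = -3803. Since Δ is not a rational square, the Galois group is not contained in A_3; it must be the full S_3 (irreducibility of the cubic rules out anything smaller).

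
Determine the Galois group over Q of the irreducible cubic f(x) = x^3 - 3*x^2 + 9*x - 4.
Gal(K/Q) = S_3 (symmetric group of order 6)

Compute the discriminant of x^3 + (-3)*x^2 + (9)*x + (-4): Δ = -1107. Since Δ is not a rational square, the Galois group is not contained in A_3; it must be the full S_3 (irreducibility of the cubic rules out anything smaller).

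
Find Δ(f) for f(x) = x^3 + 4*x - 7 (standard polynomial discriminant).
Δ = -1579

For x^3 + a x^2 + b x + c the discriminant is Δ = 18 a b c - 4 a^3 c + a^2 b^2 - 4 b^3 - 27 c^2.
Plug a = 0, b = 4, c = -7:
  18*(0)*(4)*(-7) - 4*(0)^3*(-7) + (0)^2*(4)^2 - 4*(4)^3 - 27*(-7)^2
  = 0 + (0) + 0 + (-256) + (-1323)
  = -1579.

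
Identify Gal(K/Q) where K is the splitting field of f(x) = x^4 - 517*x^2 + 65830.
Gal(K/Q) = V_4 (Klein four-group, Z/2Z × Z/2Z)

f factors as (x^2 - 290)(x^2 - 227), so the splitting field is K = Q(sqrt(290), sqrt(227)). The elements 290, 227, 65830 are all non-squares in Q, so sqrt(290) and sqrt(227) generate independent quadratic extensions. Thus [K:Q] = 4 and Gal(K/Q) is generated by the two order-2 automorphisms sqrt(290) ↦ -sqrt(290) and sqrt(227) ↦ -sqrt(227), giving V_4.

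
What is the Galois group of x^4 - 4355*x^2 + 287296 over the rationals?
Gal(K/Q) = Z/2Z (cyclic of order 2)

f factors as (x^2 - 67)(x^2 - 4288), so the splitting field is K = Q(sqrt(67), sqrt(4288)). The squarefree part of 67 is 67 and the squarefree part of 4288 is also 67, so sqrt(67) and sqrt(4288) are both rational multiples of sqrt(67). Hence Q(sqrt(67)) = Q(sqrt(4288)) = Q(sqrt(67)), and the splitting field collapses to a single degree-2 extension with Galois group Z/2Z.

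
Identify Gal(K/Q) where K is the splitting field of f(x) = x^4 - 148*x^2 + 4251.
Gal(K/Q) = V_4 (Klein four-group, Z/2Z × Z/2Z)

f factors as (x^2 - 109)(x^2 - 39), so the splitting field is K = Q(sqrt(109), sqrt(39)). The elements 109, 39, 4251 are all non-squares in Q, so sqrt(109) and sqrt(39) generate independent quadratic extensions. Thus [K:Q] = 4 and Gal(K/Q) is generated by the two order-2 automorphisms sqrt(109) ↦ -sqrt(109) and sqrt(39) ↦ -sqrt(39), giving V_4.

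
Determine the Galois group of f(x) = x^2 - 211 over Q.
Gal(K/Q) = Z/2Z (cyclic of order 2)

x^2 - 211 is irreducible over Q since 211 is not a rational square. The splitting field Q(sqrt(211)) has degree 2 over Q, and its unique nontrivial automorphism is sqrt(211) ↦ -sqrt(211). Hence Gal(Q(sqrt(211))/Q) = Z/2Z.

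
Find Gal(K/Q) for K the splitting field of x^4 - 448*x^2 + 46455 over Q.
Gal(K/Q) = V_4 (Klein four-group, Z/2Z × Z/2Z)

f factors as (x^2 - 285)(x^2 - 163), so the splitting field is K = Q(sqrt(285), sqrt(163)). The elements 285, 163, 46455 are all non-squares in Q, so sqrt(285) and sqrt(163) generate independent quadratic extensions. Thus [K:Q] = 4 and Gal(K/Q) is generated by the two order-2 automorphisms sqrt(285) ↦ -sqrt(285) and sqrt(163) ↦ -sqrt(163), giving V_4.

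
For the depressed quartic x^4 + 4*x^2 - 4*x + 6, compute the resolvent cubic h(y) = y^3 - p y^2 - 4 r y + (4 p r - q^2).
h(y) = y^3 - 4*y^2 - 24*y + 80

Identify coefficients: p = 4, q = -4, r = 6.
Plug into h(y) = y^3 - p y^2 - 4 r y + (4 p r - q^2):
  h(y) = y^3 - (4) y^2 - 4*(6) y + (4*(4)*(6) - (-4)^2)
       = y^3 + (-4) y^2 + (-24) y + (80).
Simplifying: h(y) = y^3 - 4*y^2 - 24*y + 80.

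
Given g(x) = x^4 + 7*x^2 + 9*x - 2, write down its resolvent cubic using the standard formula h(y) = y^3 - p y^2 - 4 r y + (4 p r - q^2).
h(y) = y^3 - 7*y^2 + 8*y - 137

Identify coefficients: p = 7, q = 9, r = -2.
Plug into h(y) = y^3 - p y^2 - 4 r y + (4 p r - q^2):
  h(y) = y^3 - (7) y^2 - 4*(-2) y + (4*(7)*(-2) - (9)^2)
       = y^3 + (-7) y^2 + (8) y + (-137).
Simplifying: h(y) = y^3 - 7*y^2 + 8*y - 137.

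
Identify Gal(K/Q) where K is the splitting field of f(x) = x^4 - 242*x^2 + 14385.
Gal(K/Q) = V_4 (Klein four-group, Z/2Z × Z/2Z)

f factors as (x^2 - 105)(x^2 - 137), so the splitting field is K = Q(sqrt(105), sqrt(137)). The elements 105, 137, 14385 are all non-squares in Q, so sqrt(105) and sqrt(137) generate independent quadratic extensions. Thus [K:Q] = 4 and Gal(K/Q) is generated by the two order-2 automorphisms sqrt(105) ↦ -sqrt(105) and sqrt(137) ↦ -sqrt(137), giving V_4.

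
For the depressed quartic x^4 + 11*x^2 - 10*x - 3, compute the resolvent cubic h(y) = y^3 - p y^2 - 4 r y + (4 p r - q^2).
h(y) = y^3 - 11*y^2 + 12*y - 232

Identify coefficients: p = 11, q = -10, r = -3.
Plug into h(y) = y^3 - p y^2 - 4 r y + (4 p r - q^2):
  h(y) = y^3 - (11) y^2 - 4*(-3) y + (4*(11)*(-3) - (-10)^2)
       = y^3 + (-11) y^2 + (12) y + (-232).
Simplifying: h(y) = y^3 - 11*y^2 + 12*y - 232.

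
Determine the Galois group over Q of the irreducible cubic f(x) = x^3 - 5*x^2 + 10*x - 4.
Gal(K/Q) = S_3 (symmetric group of order 6)

Compute the discriminant of x^3 + (-5)*x^2 + (10)*x + (-4): Δ = -332. Since Δ is not a rational square, the Galois group is not contained in A_3; it must be the full S_3 (irreducibility of the cubic rules out anything smaller).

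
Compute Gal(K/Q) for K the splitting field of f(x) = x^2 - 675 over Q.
Gal(K/Q) = Z/2Z (cyclic of order 2)

x^2 - 675 is irreducible over Q since 675 is not a rational square. The splitting field Q(sqrt(675)) has degree 2 over Q, and its unique nontrivial automorphism is sqrt(675) ↦ -sqrt(675). Hence Gal(Q(sqrt(675))/Q) = Z/2Z.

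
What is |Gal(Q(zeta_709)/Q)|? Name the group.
|Gal(Q(zeta_709)/Q)| = phi(709) = 708; group ≅ (Z/709Z)^* ≅ Z/708Z

The n-th cyclotomic polynomial Φ_709(x) is the minimal polynomial of zeta_709 over Q and has degree phi(709) = 708. So Q(zeta_709) is a degree-708 Galois extension with Galois group (Z/709Z)^*. (Z/709Z)^* is cyclic since 709 is an odd prime power (or 4). Hence Gal(Q(zeta_709)/Q) ≅ Z/708Z.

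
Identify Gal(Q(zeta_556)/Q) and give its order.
|Gal(Q(zeta_556)/Q)| = phi(556) = 276; group ≅ (Z/556Z)^* ≅ Z/2Z × Z/138Z

The n-th cyclotomic polynomial Φ_556(x) is the minimal polynomial of zeta_556 over Q and has degree phi(556) = 276. So Q(zeta_556) is a degree-276 Galois extension with Galois group (Z/556Z)^*. By CRT, (Z/556Z)^* ≅ (Z/4Z)^* × (Z/139Z)^*. Each prime-power unit group is (Z/4Z)^* ≅ Z/2Z; (Z/139Z)^* ≅ Z/138Z. Hence Gal(Q(zeta_556)/Q) ≅ Z/2Z × Z/138Z.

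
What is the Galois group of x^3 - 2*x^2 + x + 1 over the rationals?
Gal(K/Q) = S_3 (symmetric group of order 6)

Compute the discriminant of x^3 + (-2)*x^2 + (1)*x + (1): Δ = -31. Since Δ is not a rational square, the Galois group is not contained in A_3; it must be the full S_3 (irreducibility of the cubic rules out anything smaller).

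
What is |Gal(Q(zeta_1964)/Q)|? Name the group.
|Gal(Q(zeta_1964)/Q)| = phi(1964) = 980; group ≅ (Z/1964Z)^* ≅ Z/2Z × Z/490Z

The n-th cyclotomic polynomial Φ_1964(x) is the minimal polynomial of zeta_1964 over Q and has degree phi(1964) = 980. So Q(zeta_1964) is a degree-980 Galois extension with Galois group (Z/1964Z)^*. By CRT, (Z/1964Z)^* ≅ (Z/4Z)^* × (Z/491Z)^*. Each prime-power unit group is (Z/4Z)^* ≅ Z/2Z; (Z/491Z)^* ≅ Z/490Z. Hence Gal(Q(zeta_1964)/Q) ≅ Z/2Z × Z/490Z.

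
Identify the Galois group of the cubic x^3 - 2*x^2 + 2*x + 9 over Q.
Gal(K/Q) = S_3 (symmetric group of order 6)

Compute the discriminant of x^3 + (-2)*x^2 + (2)*x + (9): Δ = -2563. Since Δ is not a rational square, the Galois group is not contained in A_3; it must be the full S_3 (irreducibility of the cubic rules out anything smaller).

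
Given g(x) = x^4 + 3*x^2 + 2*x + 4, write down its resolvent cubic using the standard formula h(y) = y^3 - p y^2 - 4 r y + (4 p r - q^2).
h(y) = y^3 - 3*y^2 - 16*y + 44

Identify coefficients: p = 3, q = 2, r = 4.
Plug into h(y) = y^3 - p y^2 - 4 r y + (4 p r - q^2):
  h(y) = y^3 - (3) y^2 - 4*(4) y + (4*(3)*(4) - (2)^2)
       = y^3 + (-3) y^2 + (-16) y + (44).
Simplifying: h(y) = y^3 - 3*y^2 - 16*y + 44.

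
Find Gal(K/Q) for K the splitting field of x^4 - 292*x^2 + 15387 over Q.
Gal(K/Q) = V_4 (Klein four-group, Z/2Z × Z/2Z)

f factors as (x^2 - 223)(x^2 - 69), so the splitting field is K = Q(sqrt(223), sqrt(69)). The elements 223, 69, 15387 are all non-squares in Q, so sqrt(223) and sqrt(69) generate independent quadratic extensions. Thus [K:Q] = 4 and Gal(K/Q) is generated by the two order-2 automorphisms sqrt(223) ↦ -sqrt(223) and sqrt(69) ↦ -sqrt(69), giving V_4.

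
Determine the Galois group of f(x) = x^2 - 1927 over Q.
Gal(K/Q) = Z/2Z (cyclic of order 2)

x^2 - 1927 is irreducible over Q since 1927 is not a rational square. The splitting field Q(sqrt(1927)) has degree 2 over Q, and its unique nontrivial automorphism is sqrt(1927) ↦ -sqrt(1927). Hence Gal(Q(sqrt(1927))/Q) = Z/2Z.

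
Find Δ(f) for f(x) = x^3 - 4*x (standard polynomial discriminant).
Δ = 256

For a depressed cubic x^3 + p x + q the discriminant is Δ = -4 p^3 - 27 q^2 = -4*(-4)^3 - 27*(0)^2 = 256 - 0 = 256.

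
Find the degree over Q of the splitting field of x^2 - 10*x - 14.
[K:Q] = 2

The discriminant of x^2 + (-10)*x + (-14) is b^2 - 4c = 100 - (-56) = 156. Since 156 is not a perfect square in Q, the polynomial is irreducible over Q. Its two roots generate a degree-2 extension, so [K:Q] = 2.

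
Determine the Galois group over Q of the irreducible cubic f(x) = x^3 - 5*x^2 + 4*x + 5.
Gal(K/Q) = A_3 (cyclic of order 3)

Compute the discriminant of x^3 + (-5)*x^2 + (4)*x + (5): Δ = 169. Since Δ is a perfect square (Δ = 13^2), the Galois group is contained in A_3. Irreducibility forces the group to be transitive on three roots, so Gal = A_3.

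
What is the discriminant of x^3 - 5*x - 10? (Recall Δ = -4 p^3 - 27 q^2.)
Δ = -2200

For a depressed cubic x^3 + p x + q the discriminant is Δ = -4 p^3 - 27 q^2 = -4*(-5)^3 - 27*(-10)^2 = 500 - 2700 = -2200.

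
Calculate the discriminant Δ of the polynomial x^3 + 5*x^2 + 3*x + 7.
Δ = -2816

For x^3 + a x^2 + b x + c the discriminant is Δ = 18 a b c - 4 a^3 c + a^2 b^2 - 4 b^3 - 27 c^2.
Plug a = 5, b = 3, c = 7:
  18*(5)*(3)*(7) - 4*(5)^3*(7) + (5)^2*(3)^2 - 4*(3)^3 - 27*(7)^2
  = 1890 + (-3500) + 225 + (-108) + (-1323)
  = -2816.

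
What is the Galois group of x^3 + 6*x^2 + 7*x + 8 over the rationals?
Gal(K/Q) = S_3 (symmetric group of order 6)

Compute the discriminant of x^3 + (6)*x^2 + (7)*x + (8): Δ = -2200. Since Δ is not a rational square, the Galois group is not contained in A_3; it must be the full S_3 (irreducibility of the cubic rules out anything smaller).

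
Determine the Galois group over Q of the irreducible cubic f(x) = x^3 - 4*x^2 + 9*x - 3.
Gal(K/Q) = S_3 (symmetric group of order 6)

Compute the discriminant of x^3 + (-4)*x^2 + (9)*x + (-3): Δ = -687. Since Δ is not a rational square, the Galois group is not contained in A_3; it must be the full S_3 (irreducibility of the cubic rules out anything smaller).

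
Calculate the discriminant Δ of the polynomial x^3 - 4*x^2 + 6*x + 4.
Δ = -1424

For x^3 + a x^2 + b x + c the discriminant is Δ = 18 a b c - 4 a^3 c + a^2 b^2 - 4 b^3 - 27 c^2.
Plug a = -4, b = 6, c = 4:
  18*(-4)*(6)*(4) - 4*(-4)^3*(4) + (-4)^2*(6)^2 - 4*(6)^3 - 27*(4)^2
  = -1728 + (1024) + 576 + (-864) + (-432)
  = -1424.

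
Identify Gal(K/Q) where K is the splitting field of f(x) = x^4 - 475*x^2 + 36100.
Gal(K/Q) = Z/2Z (cyclic of order 2)

f factors as (x^2 - 380)(x^2 - 95), so the splitting field is K = Q(sqrt(380), sqrt(95)). The squarefree part of 380 is 95 and the squarefree part of 95 is also 95, so sqrt(380) and sqrt(95) are both rational multiples of sqrt(95). Hence Q(sqrt(380)) = Q(sqrt(95)) = Q(sqrt(95)), and the splitting field collapses to a single degree-2 extension with Galois group Z/2Z.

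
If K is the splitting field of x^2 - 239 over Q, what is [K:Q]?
[K:Q] = 2

The polynomial x^2 - 239 is irreducible over Q since 239 is not a perfect square. Its splitting field is Q(sqrt(239)), which has degree 2 over Q.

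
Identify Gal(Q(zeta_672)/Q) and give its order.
|Gal(Q(zeta_672)/Q)| = phi(672) = 192; group ≅ (Z/672Z)^* ≅ Z/2Z × Z/2Z × Z/6Z × Z/8Z

The n-th cyclotomic polynomial Φ_672(x) is the minimal polynomial of zeta_672 over Q and has degree phi(672) = 192. So Q(zeta_672) is a degree-192 Galois extension with Galois group (Z/672Z)^*. By CRT, (Z/672Z)^* ≅ (Z/32Z)^* × (Z/3Z)^* × (Z/7Z)^*. Each prime-power unit group is (Z/32Z)^* ≅ Z/2Z × Z/8Z; (Z/3Z)^* ≅ Z/2Z; (Z/7Z)^* ≅ Z/6Z. Hence Gal(Q(zeta_672)/Q) ≅ Z/2Z × Z/2Z × Z/6Z × Z/8Z.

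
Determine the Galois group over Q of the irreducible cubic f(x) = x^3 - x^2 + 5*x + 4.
Gal(K/Q) = S_3 (symmetric group of order 6)

Compute the discriminant of x^3 + (-1)*x^2 + (5)*x + (4): Δ = -1251. Since Δ is not a rational square, the Galois group is not contained in A_3; it must be the full S_3 (irreducibility of the cubic rules out anything smaller).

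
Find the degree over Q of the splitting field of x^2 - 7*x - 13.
[K:Q] = 2

The discriminant of x^2 + (-7)*x + (-13) is b^2 - 4c = 49 - (-52) = 101. Since 101 is not a perfect square in Q, the polynomial is irreducible over Q. Its two roots generate a degree-2 extension, so [K:Q] = 2.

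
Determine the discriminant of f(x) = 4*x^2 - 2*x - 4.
Δ = 68

For a quadratic a x^2 + b x + c the discriminant is Δ = b^2 - 4ac = (-2)^2 - 4*(4)*(-4) = 4 - (-64) = 68.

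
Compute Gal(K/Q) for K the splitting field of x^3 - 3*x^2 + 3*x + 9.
Gal(K/Q) = S_3 (symmetric group of order 6)

Compute the discriminant of x^3 + (-3)*x^2 + (3)*x + (9): Δ = -2700. Since Δ is not a rational square, the Galois group is not contained in A_3; it must be the full S_3 (irreducibility of the cubic rules out anything smaller).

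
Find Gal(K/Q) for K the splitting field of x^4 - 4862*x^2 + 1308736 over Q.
Gal(K/Q) = Z/2Z (cyclic of order 2)

f factors as (x^2 - 286)(x^2 - 4576), so the splitting field is K = Q(sqrt(286), sqrt(4576)). The squarefree part of 286 is 286 and the squarefree part of 4576 is also 286, so sqrt(286) and sqrt(4576) are both rational multiples of sqrt(286). Hence Q(sqrt(286)) = Q(sqrt(4576)) = Q(sqrt(286)), and the splitting field collapses to a single degree-2 extension with Galois group Z/2Z.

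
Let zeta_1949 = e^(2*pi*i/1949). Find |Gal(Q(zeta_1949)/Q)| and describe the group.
|Gal(Q(zeta_1949)/Q)| = phi(1949) = 1948; group ≅ (Z/1949Z)^* ≅ Z/1948Z

The n-th cyclotomic polynomial Φ_1949(x) is the minimal polynomial of zeta_1949 over Q and has degree phi(1949) = 1948. So Q(zeta_1949) is a degree-1948 Galois extension with Galois group (Z/1949Z)^*. (Z/1949Z)^* is cyclic since 1949 is an odd prime power (or 4). Hence Gal(Q(zeta_1949)/Q) ≅ Z/1948Z.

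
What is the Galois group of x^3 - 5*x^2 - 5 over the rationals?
Gal(K/Q) = S_3 (symmetric group of order 6)

Compute the discriminant of x^3 + (-5)*x^2 + (0)*x + (-5): Δ = -3175. Since Δ is not a rational square, the Galois group is not contained in A_3; it must be the full S_3 (irreducibility of the cubic rules out anything smaller).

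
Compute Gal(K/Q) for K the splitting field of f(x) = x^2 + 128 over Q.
Gal(K/Q) = Z/2Z (cyclic of order 2)

x^2 + 128 is irreducible over Q since -128 is not a rational square. The splitting field Q(sqrt(-128)) has degree 2 over Q, and its unique nontrivial automorphism is sqrt(-128) ↦ -sqrt(-128). Hence Gal(Q(sqrt(-128))/Q) = Z/2Z.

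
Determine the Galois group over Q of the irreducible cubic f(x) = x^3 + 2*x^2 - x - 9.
Gal(K/Q) = S_3 (symmetric group of order 6)

Compute the discriminant of x^3 + (2)*x^2 + (-1)*x + (-9): Δ = -1567. Since Δ is not a rational square, the Galois group is not contained in A_3; it must be the full S_3 (irreducibility of the cubic rules out anything smaller).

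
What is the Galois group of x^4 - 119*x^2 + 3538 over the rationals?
Gal(K/Q) = V_4 (Klein four-group, Z/2Z × Z/2Z)

f factors as (x^2 - 61)(x^2 - 58), so the splitting field is K = Q(sqrt(61), sqrt(58)). The elements 61, 58, 3538 are all non-squares in Q, so sqrt(61) and sqrt(58) generate independent quadratic extensions. Thus [K:Q] = 4 and Gal(K/Q) is generated by the two order-2 automorphisms sqrt(61) ↦ -sqrt(61) and sqrt(58) ↦ -sqrt(58), giving V_4.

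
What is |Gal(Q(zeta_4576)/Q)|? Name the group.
|Gal(Q(zeta_4576)/Q)| = phi(4576) = 1920; group ≅ (Z/4576Z)^* ≅ Z/2Z × Z/8Z × Z/10Z × Z/12Z

The n-th cyclotomic polynomial Φ_4576(x) is the minimal polynomial of zeta_4576 over Q and has degree phi(4576) = 1920. So Q(zeta_4576) is a degree-1920 Galois extension with Galois group (Z/4576Z)^*. By CRT, (Z/4576Z)^* ≅ (Z/32Z)^* × (Z/11Z)^* × (Z/13Z)^*. Each prime-power unit group is (Z/32Z)^* ≅ Z/2Z × Z/8Z; (Z/11Z)^* ≅ Z/10Z; (Z/13Z)^* ≅ Z/12Z. Hence Gal(Q(zeta_4576)/Q) ≅ Z/2Z × Z/8Z × Z/10Z × Z/12Z.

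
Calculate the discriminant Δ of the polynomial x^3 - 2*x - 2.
Δ = -76

For x^3 + a x^2 + b x + c the discriminant is Δ = 18 a b c - 4 a^3 c + a^2 b^2 - 4 b^3 - 27 c^2.
Plug a = 0, b = -2, c = -2:
  18*(0)*(-2)*(-2) - 4*(0)^3*(-2) + (0)^2*(-2)^2 - 4*(-2)^3 - 27*(-2)^2
  = 0 + (0) + 0 + (32) + (-108)
  = -76.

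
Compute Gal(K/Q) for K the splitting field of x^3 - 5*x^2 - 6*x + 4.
Gal(K/Q) = S_3 (symmetric group of order 6)

Compute the discriminant of x^3 + (-5)*x^2 + (-6)*x + (4): Δ = 5492. Since Δ is not a rational square, the Galois group is not contained in A_3; it must be the full S_3 (irreducibility of the cubic rules out anything smaller).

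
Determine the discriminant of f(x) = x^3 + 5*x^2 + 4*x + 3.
Δ = -519

For x^3 + a x^2 + b x + c the discriminant is Δ = 18 a b c - 4 a^3 c + a^2 b^2 - 4 b^3 - 27 c^2.
Plug a = 5, b = 4, c = 3:
  18*(5)*(4)*(3) - 4*(5)^3*(3) + (5)^2*(4)^2 - 4*(4)^3 - 27*(3)^2
  = 1080 + (-1500) + 400 + (-256) + (-243)
  = -519.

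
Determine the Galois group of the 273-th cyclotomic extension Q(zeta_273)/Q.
|Gal(Q(zeta_273)/Q)| = phi(273) = 144; group ≅ (Z/273Z)^* ≅ Z/2Z × Z/6Z × Z/12Z

The n-th cyclotomic polynomial Φ_273(x) is the minimal polynomial of zeta_273 over Q and has degree phi(273) = 144. So Q(zeta_273) is a degree-144 Galois extension with Galois group (Z/273Z)^*. By CRT, (Z/273Z)^* ≅ (Z/3Z)^* × (Z/7Z)^* × (Z/13Z)^*. Each prime-power unit group is (Z/3Z)^* ≅ Z/2Z; (Z/7Z)^* ≅ Z/6Z; (Z/13Z)^* ≅ Z/12Z. Hence Gal(Q(zeta_273)/Q) ≅ Z/2Z × Z/6Z × Z/12Z.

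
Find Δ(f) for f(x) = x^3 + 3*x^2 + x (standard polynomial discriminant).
Δ = 5

For x^3 + a x^2 + b x + c the discriminant is Δ = 18 a b c - 4 a^3 c + a^2 b^2 - 4 b^3 - 27 c^2.
Plug a = 3, b = 1, c = 0:
  18*(3)*(1)*(0) - 4*(3)^3*(0) + (3)^2*(1)^2 - 4*(1)^3 - 27*(0)^2
  = 0 + (0) + 9 + (-4) + (0)
  = 5.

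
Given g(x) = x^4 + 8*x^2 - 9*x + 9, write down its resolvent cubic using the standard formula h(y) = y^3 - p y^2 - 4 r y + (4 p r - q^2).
h(y) = y^3 - 8*y^2 - 36*y + 207

Identify coefficients: p = 8, q = -9, r = 9.
Plug into h(y) = y^3 - p y^2 - 4 r y + (4 p r - q^2):
  h(y) = y^3 - (8) y^2 - 4*(9) y + (4*(8)*(9) - (-9)^2)
       = y^3 + (-8) y^2 + (-36) y + (207).
Simplifying: h(y) = y^3 - 8*y^2 - 36*y + 207.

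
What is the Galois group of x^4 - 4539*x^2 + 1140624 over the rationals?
Gal(K/Q) = Z/2Z (cyclic of order 2)

f factors as (x^2 - 267)(x^2 - 4272), so the splitting field is K = Q(sqrt(267), sqrt(4272)). The squarefree part of 267 is 267 and the squarefree part of 4272 is also 267, so sqrt(267) and sqrt(4272) are both rational multiples of sqrt(267). Hence Q(sqrt(267)) = Q(sqrt(4272)) = Q(sqrt(267)), and the splitting field collapses to a single degree-2 extension with Galois group Z/2Z.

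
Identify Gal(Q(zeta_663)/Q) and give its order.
|Gal(Q(zeta_663)/Q)| = phi(663) = 384; group ≅ (Z/663Z)^* ≅ Z/2Z × Z/12Z × Z/16Z

The n-th cyclotomic polynomial Φ_663(x) is the minimal polynomial of zeta_663 over Q and has degree phi(663) = 384. So Q(zeta_663) is a degree-384 Galois extension with Galois group (Z/663Z)^*. By CRT, (Z/663Z)^* ≅ (Z/3Z)^* × (Z/13Z)^* × (Z/17Z)^*. Each prime-power unit group is (Z/3Z)^* ≅ Z/2Z; (Z/13Z)^* ≅ Z/12Z; (Z/17Z)^* ≅ Z/16Z. Hence Gal(Q(zeta_663)/Q) ≅ Z/2Z × Z/12Z × Z/16Z.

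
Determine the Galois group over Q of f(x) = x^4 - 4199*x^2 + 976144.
Gal(K/Q) = Z/2Z (cyclic of order 2)

f factors as (x^2 - 3952)(x^2 - 247), so the splitting field is K = Q(sqrt(3952), sqrt(247)). The squarefree part of 3952 is 247 and the squarefree part of 247 is also 247, so sqrt(3952) and sqrt(247) are both rational multiples of sqrt(247). Hence Q(sqrt(3952)) = Q(sqrt(247)) = Q(sqrt(247)), and the splitting field collapses to a single degree-2 extension with Galois group Z/2Z.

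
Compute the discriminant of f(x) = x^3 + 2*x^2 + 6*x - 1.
Δ = -931

For x^3 + a x^2 + b x + c the discriminant is Δ = 18 a b c - 4 a^3 c + a^2 b^2 - 4 b^3 - 27 c^2.
Plug a = 2, b = 6, c = -1:
  18*(2)*(6)*(-1) - 4*(2)^3*(-1) + (2)^2*(6)^2 - 4*(6)^3 - 27*(-1)^2
  = -216 + (32) + 144 + (-864) + (-27)
  = -931.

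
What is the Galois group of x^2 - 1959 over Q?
Gal(K/Q) = Z/2Z (cyclic of order 2)

x^2 - 1959 is irreducible over Q since 1959 is not a rational square. The splitting field Q(sqrt(1959)) has degree 2 over Q, and its unique nontrivial automorphism is sqrt(1959) ↦ -sqrt(1959). Hence Gal(Q(sqrt(1959))/Q) = Z/2Z.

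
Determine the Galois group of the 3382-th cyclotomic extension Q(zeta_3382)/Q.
|Gal(Q(zeta_3382)/Q)| = phi(3382) = 1584; group ≅ (Z/3382Z)^* ≅ Z/18Z × Z/88Z

The n-th cyclotomic polynomial Φ_3382(x) is the minimal polynomial of zeta_3382 over Q and has degree phi(3382) = 1584. So Q(zeta_3382) is a degree-1584 Galois extension with Galois group (Z/3382Z)^*. By CRT, (Z/3382Z)^* ≅ (Z/2Z)^* × (Z/19Z)^* × (Z/89Z)^*. Each prime-power unit group is (Z/2Z)^* ≅ trivial group (order 1); (Z/19Z)^* ≅ Z/18Z; (Z/89Z)^* ≅ Z/88Z. Hence Gal(Q(zeta_3382)/Q) ≅ Z/18Z × Z/88Z.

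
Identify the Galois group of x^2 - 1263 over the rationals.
Gal(K/Q) = Z/2Z (cyclic of order 2)

x^2 - 1263 is irreducible over Q since 1263 is not a rational square. The splitting field Q(sqrt(1263)) has degree 2 over Q, and its unique nontrivial automorphism is sqrt(1263) ↦ -sqrt(1263). Hence Gal(Q(sqrt(1263))/Q) = Z/2Z.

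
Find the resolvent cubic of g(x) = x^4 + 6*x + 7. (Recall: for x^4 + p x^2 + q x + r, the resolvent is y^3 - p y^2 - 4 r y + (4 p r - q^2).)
h(y) = y^3 - 28*y - 36

Identify coefficients: p = 0, q = 6, r = 7.
Plug into h(y) = y^3 - p y^2 - 4 r y + (4 p r - q^2):
  h(y) = y^3 - (0) y^2 - 4*(7) y + (4*(0)*(7) - (6)^2)
       = y^3 + (0) y^2 + (-28) y + (-36).
Simplifying: h(y) = y^3 - 28*y - 36.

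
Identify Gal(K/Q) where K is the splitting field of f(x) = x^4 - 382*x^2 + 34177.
Gal(K/Q) = V_4 (Klein four-group, Z/2Z × Z/2Z)

f factors as (x^2 - 239)(x^2 - 143), so the splitting field is K = Q(sqrt(239), sqrt(143)). The elements 239, 143, 34177 are all non-squares in Q, so sqrt(239) and sqrt(143) generate independent quadratic extensions. Thus [K:Q] = 4 and Gal(K/Q) is generated by the two order-2 automorphisms sqrt(239) ↦ -sqrt(239) and sqrt(143) ↦ -sqrt(143), giving V_4.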